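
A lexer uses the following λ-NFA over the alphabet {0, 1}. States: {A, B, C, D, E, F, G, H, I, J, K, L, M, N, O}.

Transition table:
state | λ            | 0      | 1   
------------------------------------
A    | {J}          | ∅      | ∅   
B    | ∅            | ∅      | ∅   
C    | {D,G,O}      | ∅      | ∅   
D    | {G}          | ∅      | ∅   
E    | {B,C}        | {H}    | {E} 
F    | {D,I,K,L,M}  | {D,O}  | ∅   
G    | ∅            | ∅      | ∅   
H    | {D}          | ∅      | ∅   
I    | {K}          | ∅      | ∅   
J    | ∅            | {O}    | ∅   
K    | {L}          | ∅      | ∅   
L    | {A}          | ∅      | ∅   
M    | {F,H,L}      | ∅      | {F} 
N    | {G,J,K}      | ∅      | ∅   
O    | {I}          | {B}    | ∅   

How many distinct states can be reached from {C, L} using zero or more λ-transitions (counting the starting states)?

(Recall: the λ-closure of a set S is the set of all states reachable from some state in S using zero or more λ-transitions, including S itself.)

Start with {C, L}.
From C via λ: add D, G, O.
From L via λ: add A.
From A via λ: add J.
From O via λ: add I.
From I via λ: add K.
λ-closure = {A, C, D, G, I, J, K, L, O}, which has 9 states.

9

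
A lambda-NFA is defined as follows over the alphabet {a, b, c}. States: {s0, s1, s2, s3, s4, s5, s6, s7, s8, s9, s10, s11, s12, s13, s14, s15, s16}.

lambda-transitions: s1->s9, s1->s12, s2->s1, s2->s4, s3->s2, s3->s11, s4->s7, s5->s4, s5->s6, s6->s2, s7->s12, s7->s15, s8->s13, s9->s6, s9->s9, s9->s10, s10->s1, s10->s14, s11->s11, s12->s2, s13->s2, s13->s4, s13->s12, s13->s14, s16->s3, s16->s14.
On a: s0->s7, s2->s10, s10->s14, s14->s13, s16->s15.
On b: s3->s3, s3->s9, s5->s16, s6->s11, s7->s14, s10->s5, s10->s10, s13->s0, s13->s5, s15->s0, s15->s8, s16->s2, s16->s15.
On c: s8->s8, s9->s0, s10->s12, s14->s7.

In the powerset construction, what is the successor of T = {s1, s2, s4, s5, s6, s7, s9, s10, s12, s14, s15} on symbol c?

{s0, s1, s2, s4, s6, s7, s9, s10, s12, s14, s15}

s9 on c → {s0}.
s10 on c → {s12}.
s14 on c → {s7}.
No c-transition from s1, s2, s4, s5, s6, s7, s12, s15.
Union after reading c: {s0, s7, s12}.
Now take the lambda-closure:
From s7 via lambda: add s15.
From s12 via lambda: add s2.
From s2 via lambda: add s1, s4.
From s1 via lambda: add s9.
From s9 via lambda: add s6, s10.
From s10 via lambda: add s14.
No new states can be added; the closed set is {s0, s1, s2, s4, s6, s7, s9, s10, s12, s14, s15}.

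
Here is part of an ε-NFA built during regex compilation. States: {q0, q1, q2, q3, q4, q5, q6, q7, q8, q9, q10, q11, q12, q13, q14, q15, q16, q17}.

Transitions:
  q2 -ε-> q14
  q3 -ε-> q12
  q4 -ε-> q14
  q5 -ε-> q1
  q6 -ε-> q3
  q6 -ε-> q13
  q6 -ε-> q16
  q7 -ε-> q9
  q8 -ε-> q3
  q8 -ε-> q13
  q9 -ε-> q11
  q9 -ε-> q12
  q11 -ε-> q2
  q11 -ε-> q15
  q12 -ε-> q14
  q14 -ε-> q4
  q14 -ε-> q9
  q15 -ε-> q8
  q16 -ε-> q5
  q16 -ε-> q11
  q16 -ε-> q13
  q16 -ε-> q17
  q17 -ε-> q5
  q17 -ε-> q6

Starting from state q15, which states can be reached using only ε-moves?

Start with {q15}.
From q15 via ε: add q8.
From q8 via ε: add q3, q13.
From q3 via ε: add q12.
From q12 via ε: add q14.
From q14 via ε: add q4, q9.
From q9 via ε: add q11.
From q11 via ε: add q2.
No new states can be added; the closed set is {q2, q3, q4, q8, q9, q11, q12, q13, q14, q15}.

{q2, q3, q4, q8, q9, q11, q12, q13, q14, q15}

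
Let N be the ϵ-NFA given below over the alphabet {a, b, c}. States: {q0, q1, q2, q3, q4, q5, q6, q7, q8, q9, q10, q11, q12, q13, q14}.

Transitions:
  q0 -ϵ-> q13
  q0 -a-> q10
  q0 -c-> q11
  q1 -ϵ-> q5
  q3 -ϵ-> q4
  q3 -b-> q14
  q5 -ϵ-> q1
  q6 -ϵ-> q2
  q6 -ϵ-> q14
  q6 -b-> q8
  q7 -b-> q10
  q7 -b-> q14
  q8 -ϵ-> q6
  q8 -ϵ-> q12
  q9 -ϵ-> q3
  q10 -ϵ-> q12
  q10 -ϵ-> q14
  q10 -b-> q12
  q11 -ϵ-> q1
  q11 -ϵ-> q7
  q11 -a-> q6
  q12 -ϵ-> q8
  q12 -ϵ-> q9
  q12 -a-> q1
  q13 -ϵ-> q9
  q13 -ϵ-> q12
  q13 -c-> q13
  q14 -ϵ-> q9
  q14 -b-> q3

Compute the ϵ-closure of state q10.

{q2, q3, q4, q6, q8, q9, q10, q12, q14}

Start with {q10}.
From q10 via ϵ: add q12, q14.
From q12 via ϵ: add q8, q9.
From q8 via ϵ: add q6.
From q9 via ϵ: add q3.
From q3 via ϵ: add q4.
From q6 via ϵ: add q2.
No new states can be added; the closed set is {q2, q3, q4, q6, q8, q9, q10, q12, q14}.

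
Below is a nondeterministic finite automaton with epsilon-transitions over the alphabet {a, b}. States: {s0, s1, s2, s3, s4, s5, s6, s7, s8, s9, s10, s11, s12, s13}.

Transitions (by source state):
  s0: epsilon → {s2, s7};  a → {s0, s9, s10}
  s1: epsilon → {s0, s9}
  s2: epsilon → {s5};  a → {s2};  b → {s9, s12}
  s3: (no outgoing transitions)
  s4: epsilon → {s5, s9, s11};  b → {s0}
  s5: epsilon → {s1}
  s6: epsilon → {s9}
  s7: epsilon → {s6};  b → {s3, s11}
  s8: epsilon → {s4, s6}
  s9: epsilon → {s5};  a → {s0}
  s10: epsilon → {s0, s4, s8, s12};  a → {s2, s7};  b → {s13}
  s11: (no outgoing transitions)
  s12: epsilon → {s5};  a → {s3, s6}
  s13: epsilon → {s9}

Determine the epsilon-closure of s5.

Start with {s5}.
From s5 via epsilon: add s1.
From s1 via epsilon: add s0, s9.
From s0 via epsilon: add s2, s7.
From s7 via epsilon: add s6.
No new states can be added; the closed set is {s0, s1, s2, s5, s6, s7, s9}.

{s0, s1, s2, s5, s6, s7, s9}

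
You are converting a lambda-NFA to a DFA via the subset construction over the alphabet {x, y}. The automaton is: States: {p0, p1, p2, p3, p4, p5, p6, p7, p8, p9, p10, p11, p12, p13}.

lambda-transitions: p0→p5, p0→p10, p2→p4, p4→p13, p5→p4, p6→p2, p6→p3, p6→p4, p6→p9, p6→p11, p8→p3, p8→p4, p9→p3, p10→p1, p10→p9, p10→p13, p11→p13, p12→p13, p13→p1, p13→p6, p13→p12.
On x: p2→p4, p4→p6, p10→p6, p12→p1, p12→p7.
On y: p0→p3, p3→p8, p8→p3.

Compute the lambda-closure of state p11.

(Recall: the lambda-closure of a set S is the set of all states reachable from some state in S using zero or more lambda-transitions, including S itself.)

{p1, p2, p3, p4, p6, p9, p11, p12, p13}

Start with {p11}.
From p11 via lambda: add p13.
From p13 via lambda: add p1, p6, p12.
From p6 via lambda: add p2, p3, p4, p9.
No new states can be added; the closed set is {p1, p2, p3, p4, p6, p9, p11, p12, p13}.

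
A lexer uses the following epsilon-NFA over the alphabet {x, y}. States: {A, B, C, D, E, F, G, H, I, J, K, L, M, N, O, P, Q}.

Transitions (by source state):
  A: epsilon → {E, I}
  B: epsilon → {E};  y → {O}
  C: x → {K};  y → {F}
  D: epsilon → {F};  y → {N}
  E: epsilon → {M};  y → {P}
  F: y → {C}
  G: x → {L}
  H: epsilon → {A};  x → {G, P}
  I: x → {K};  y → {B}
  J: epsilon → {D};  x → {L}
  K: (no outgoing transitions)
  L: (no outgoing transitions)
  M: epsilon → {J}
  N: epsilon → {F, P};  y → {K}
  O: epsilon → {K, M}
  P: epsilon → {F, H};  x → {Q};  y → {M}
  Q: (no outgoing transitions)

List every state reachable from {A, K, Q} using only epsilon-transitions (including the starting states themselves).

{A, D, E, F, I, J, K, M, Q}

Start with {A, K, Q}.
From A via epsilon: add E, I.
From E via epsilon: add M.
From M via epsilon: add J.
From J via epsilon: add D.
From D via epsilon: add F.
No new states can be added; the closed set is {A, D, E, F, I, J, K, M, Q}.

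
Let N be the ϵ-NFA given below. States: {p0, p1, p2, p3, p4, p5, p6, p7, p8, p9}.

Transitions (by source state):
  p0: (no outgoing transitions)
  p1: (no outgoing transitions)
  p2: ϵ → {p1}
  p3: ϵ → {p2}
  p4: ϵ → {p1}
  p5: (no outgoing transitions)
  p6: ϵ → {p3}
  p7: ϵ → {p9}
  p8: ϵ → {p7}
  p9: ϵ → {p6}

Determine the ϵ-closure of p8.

{p1, p2, p3, p6, p7, p8, p9}

Start with {p8}.
From p8 via ϵ: add p7.
From p7 via ϵ: add p9.
From p9 via ϵ: add p6.
From p6 via ϵ: add p3.
From p3 via ϵ: add p2.
From p2 via ϵ: add p1.
No new states can be added; the closed set is {p1, p2, p3, p6, p7, p8, p9}.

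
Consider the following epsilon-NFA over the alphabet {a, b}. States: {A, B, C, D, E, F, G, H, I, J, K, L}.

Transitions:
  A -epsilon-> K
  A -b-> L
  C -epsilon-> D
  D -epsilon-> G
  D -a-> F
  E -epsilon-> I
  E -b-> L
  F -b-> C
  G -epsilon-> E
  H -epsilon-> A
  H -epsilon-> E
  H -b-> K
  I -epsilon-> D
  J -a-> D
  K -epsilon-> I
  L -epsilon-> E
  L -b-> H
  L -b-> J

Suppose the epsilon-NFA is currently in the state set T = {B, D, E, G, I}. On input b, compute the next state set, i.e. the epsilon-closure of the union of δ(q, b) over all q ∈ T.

{D, E, G, I, L}

E on b → {L}.
No b-transition from B, D, G, I.
Union after reading b: {L}.
Now take the epsilon-closure:
From L via epsilon: add E.
From E via epsilon: add I.
From I via epsilon: add D.
From D via epsilon: add G.
No new states can be added; the closed set is {D, E, G, I, L}.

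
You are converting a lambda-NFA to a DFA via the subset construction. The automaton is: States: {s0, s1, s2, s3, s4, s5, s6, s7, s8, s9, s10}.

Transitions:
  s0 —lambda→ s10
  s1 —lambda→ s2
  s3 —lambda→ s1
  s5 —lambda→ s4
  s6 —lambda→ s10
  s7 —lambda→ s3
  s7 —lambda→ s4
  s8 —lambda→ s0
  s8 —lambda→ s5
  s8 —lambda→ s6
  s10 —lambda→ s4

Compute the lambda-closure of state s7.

Start with {s7}.
From s7 via lambda: add s3, s4.
From s3 via lambda: add s1.
From s1 via lambda: add s2.
No new states can be added; the closed set is {s1, s2, s3, s4, s7}.

{s1, s2, s3, s4, s7}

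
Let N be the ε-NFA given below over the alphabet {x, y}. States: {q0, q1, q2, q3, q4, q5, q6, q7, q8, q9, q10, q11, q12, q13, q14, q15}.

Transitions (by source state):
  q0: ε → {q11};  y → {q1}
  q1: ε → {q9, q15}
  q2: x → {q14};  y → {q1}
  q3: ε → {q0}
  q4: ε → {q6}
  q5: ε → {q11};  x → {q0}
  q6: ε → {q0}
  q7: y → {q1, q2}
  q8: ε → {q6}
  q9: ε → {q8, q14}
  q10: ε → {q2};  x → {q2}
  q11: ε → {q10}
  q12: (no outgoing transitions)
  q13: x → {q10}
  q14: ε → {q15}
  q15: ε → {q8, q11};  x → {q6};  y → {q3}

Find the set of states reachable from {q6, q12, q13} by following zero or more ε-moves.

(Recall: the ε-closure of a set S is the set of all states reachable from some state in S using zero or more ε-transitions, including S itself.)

Start with {q6, q12, q13}.
From q6 via ε: add q0.
From q0 via ε: add q11.
From q11 via ε: add q10.
From q10 via ε: add q2.
No new states can be added; the closed set is {q0, q2, q6, q10, q11, q12, q13}.

{q0, q2, q6, q10, q11, q12, q13}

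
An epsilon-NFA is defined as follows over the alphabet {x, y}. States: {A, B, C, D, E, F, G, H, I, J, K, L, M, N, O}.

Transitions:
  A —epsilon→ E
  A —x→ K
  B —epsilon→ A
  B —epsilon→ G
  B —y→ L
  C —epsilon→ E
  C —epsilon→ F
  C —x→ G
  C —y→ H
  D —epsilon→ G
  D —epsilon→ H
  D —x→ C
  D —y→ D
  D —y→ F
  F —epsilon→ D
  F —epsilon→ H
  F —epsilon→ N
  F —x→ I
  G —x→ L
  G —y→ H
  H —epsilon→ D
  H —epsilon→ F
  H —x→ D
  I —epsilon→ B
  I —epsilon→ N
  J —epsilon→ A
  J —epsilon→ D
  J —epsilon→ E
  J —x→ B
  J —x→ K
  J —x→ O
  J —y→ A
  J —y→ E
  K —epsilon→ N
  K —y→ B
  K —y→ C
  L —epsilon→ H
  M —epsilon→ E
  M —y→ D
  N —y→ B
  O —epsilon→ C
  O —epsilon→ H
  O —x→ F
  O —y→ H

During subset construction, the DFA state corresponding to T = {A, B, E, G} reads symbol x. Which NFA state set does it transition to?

A on x → {K}.
G on x → {L}.
No x-transition from B, E.
Union after reading x: {K, L}.
Now take the epsilon-closure:
From K via epsilon: add N.
From L via epsilon: add H.
From H via epsilon: add D, F.
From D via epsilon: add G.
No new states can be added; the closed set is {D, F, G, H, K, L, N}.

{D, F, G, H, K, L, N}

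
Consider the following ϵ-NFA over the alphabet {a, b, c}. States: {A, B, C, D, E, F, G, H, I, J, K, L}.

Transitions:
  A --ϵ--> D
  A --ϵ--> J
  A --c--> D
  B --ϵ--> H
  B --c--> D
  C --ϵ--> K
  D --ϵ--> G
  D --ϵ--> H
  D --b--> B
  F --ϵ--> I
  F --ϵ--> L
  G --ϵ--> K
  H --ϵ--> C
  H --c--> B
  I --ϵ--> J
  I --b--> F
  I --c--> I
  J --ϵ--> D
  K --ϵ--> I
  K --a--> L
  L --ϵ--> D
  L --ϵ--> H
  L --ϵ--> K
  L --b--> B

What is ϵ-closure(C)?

Start with {C}.
From C via ϵ: add K.
From K via ϵ: add I.
From I via ϵ: add J.
From J via ϵ: add D.
From D via ϵ: add G, H.
No new states can be added; the closed set is {C, D, G, H, I, J, K}.

{C, D, G, H, I, J, K}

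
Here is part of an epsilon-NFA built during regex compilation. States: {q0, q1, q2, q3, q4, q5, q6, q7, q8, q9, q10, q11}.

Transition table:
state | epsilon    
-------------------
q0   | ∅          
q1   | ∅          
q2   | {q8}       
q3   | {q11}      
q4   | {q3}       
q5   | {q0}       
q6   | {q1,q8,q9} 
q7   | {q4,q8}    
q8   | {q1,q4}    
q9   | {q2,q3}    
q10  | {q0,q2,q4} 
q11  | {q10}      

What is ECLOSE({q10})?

{q0, q1, q2, q3, q4, q8, q10, q11}

Start with {q10}.
From q10 via epsilon: add q0, q2, q4.
From q2 via epsilon: add q8.
From q4 via epsilon: add q3.
From q3 via epsilon: add q11.
From q8 via epsilon: add q1.
No new states can be added; the closed set is {q0, q1, q2, q3, q4, q8, q10, q11}.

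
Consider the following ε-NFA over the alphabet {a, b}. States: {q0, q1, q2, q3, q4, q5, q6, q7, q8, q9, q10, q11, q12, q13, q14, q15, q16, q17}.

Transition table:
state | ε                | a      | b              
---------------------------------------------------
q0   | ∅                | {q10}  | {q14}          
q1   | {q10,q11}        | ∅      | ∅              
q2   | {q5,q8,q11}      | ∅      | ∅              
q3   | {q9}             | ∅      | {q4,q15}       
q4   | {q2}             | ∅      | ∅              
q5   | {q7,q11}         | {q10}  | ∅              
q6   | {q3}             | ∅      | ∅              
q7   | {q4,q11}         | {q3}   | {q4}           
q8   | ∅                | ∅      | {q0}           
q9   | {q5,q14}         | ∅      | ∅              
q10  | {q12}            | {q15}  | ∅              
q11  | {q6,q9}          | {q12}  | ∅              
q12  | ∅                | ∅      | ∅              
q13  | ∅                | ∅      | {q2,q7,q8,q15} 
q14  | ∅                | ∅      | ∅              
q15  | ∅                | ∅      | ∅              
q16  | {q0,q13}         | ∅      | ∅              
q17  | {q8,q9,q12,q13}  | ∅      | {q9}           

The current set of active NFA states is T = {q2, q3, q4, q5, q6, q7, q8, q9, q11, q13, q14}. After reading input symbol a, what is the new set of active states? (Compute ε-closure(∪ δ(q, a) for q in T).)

{q2, q3, q4, q5, q6, q7, q8, q9, q10, q11, q12, q14}

q5 on a → {q10}.
q7 on a → {q3}.
q11 on a → {q12}.
No a-transition from q2, q3, q4, q6, q8, q9, q13, q14.
Union after reading a: {q3, q10, q12}.
Now take the ε-closure:
From q3 via ε: add q9.
From q9 via ε: add q5, q14.
From q5 via ε: add q7, q11.
From q7 via ε: add q4.
From q11 via ε: add q6.
From q4 via ε: add q2.
From q2 via ε: add q8.
No new states can be added; the closed set is {q2, q3, q4, q5, q6, q7, q8, q9, q10, q11, q12, q14}.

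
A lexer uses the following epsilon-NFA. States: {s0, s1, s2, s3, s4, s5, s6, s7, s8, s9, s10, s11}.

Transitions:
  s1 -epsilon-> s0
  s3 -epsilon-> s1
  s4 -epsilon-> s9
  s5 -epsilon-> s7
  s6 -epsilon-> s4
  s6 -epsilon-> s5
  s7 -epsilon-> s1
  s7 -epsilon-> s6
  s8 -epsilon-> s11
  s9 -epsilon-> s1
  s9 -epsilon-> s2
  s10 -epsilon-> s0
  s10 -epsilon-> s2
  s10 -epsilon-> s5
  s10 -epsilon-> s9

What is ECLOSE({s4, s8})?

Start with {s4, s8}.
From s4 via epsilon: add s9.
From s8 via epsilon: add s11.
From s9 via epsilon: add s1, s2.
From s1 via epsilon: add s0.
No new states can be added; the closed set is {s0, s1, s2, s4, s8, s9, s11}.

{s0, s1, s2, s4, s8, s9, s11}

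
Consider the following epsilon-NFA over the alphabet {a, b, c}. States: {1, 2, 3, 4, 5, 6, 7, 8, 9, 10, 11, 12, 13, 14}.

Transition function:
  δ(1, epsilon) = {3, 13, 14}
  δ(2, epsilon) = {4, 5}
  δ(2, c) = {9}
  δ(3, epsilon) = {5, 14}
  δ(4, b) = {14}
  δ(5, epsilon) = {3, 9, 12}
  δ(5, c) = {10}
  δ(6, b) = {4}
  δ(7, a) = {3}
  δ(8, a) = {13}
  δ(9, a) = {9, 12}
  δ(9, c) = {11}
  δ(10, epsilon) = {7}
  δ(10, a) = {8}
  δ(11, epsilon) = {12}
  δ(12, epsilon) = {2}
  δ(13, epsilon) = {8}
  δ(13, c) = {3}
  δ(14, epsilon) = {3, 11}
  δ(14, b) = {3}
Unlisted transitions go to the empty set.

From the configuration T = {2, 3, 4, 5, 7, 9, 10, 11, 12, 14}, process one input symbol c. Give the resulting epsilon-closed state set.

2 on c → {9}.
5 on c → {10}.
9 on c → {11}.
No c-transition from 3, 4, 7, 10, 11, 12, 14.
Union after reading c: {9, 10, 11}.
Now take the epsilon-closure:
From 10 via epsilon: add 7.
From 11 via epsilon: add 12.
From 12 via epsilon: add 2.
From 2 via epsilon: add 4, 5.
From 5 via epsilon: add 3.
From 3 via epsilon: add 14.
No new states can be added; the closed set is {2, 3, 4, 5, 7, 9, 10, 11, 12, 14}.

{2, 3, 4, 5, 7, 9, 10, 11, 12, 14}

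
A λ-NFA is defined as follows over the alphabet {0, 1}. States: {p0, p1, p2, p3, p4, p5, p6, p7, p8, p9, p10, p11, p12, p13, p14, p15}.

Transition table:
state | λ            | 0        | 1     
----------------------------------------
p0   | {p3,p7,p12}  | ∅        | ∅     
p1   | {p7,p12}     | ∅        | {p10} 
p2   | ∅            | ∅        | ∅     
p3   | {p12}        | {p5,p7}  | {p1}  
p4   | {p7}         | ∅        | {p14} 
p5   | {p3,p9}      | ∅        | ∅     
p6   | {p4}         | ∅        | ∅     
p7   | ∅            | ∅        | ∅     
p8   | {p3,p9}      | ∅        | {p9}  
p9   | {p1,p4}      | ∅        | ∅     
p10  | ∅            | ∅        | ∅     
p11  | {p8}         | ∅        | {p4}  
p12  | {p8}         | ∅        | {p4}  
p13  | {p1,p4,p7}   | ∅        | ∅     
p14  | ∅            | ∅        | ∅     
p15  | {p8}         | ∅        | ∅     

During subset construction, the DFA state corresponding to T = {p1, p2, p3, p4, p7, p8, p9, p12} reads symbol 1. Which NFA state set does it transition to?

{p1, p3, p4, p7, p8, p9, p10, p12, p14}

p1 on 1 → {p10}.
p3 on 1 → {p1}.
p4 on 1 → {p14}.
p8 on 1 → {p9}.
p12 on 1 → {p4}.
No 1-transition from p2, p7, p9.
Union after reading 1: {p1, p4, p9, p10, p14}.
Now take the λ-closure:
From p1 via λ: add p7, p12.
From p12 via λ: add p8.
From p8 via λ: add p3.
No new states can be added; the closed set is {p1, p3, p4, p7, p8, p9, p10, p12, p14}.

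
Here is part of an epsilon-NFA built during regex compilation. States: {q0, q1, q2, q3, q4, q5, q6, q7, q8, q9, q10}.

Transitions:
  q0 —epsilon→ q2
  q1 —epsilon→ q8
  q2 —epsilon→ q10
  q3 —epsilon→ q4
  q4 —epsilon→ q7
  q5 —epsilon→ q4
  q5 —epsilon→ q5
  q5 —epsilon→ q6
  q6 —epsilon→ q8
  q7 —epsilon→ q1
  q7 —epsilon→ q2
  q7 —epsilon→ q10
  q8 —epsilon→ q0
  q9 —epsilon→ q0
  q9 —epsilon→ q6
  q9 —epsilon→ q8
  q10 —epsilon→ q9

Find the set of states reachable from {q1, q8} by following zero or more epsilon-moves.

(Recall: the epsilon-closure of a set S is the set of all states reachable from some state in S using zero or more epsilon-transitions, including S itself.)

Start with {q1, q8}.
From q8 via epsilon: add q0.
From q0 via epsilon: add q2.
From q2 via epsilon: add q10.
From q10 via epsilon: add q9.
From q9 via epsilon: add q6.
No new states can be added; the closed set is {q0, q1, q2, q6, q8, q9, q10}.

{q0, q1, q2, q6, q8, q9, q10}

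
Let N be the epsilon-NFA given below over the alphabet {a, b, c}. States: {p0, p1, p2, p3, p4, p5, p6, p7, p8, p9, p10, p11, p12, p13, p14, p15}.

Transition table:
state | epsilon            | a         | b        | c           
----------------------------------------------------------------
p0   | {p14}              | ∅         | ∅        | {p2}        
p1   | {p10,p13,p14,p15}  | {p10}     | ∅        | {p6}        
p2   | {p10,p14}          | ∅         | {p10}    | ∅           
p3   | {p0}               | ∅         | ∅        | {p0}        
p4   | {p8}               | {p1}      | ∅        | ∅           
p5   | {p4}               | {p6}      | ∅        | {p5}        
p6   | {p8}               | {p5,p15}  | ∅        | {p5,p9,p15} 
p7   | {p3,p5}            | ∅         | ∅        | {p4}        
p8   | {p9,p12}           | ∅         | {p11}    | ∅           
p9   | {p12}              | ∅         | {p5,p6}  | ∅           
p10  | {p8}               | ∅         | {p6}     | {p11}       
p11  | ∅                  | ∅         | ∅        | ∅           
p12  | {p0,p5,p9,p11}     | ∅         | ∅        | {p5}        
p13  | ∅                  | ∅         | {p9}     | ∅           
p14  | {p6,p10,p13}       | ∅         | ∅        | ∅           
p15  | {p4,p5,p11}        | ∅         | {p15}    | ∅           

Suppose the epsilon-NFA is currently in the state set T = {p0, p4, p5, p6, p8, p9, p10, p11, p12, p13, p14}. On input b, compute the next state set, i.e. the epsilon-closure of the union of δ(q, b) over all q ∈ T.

p8 on b → {p11}.
p9 on b → {p5, p6}.
p10 on b → {p6}.
p13 on b → {p9}.
No b-transition from p0, p4, p5, p6, p11, p12, p14.
Union after reading b: {p5, p6, p9, p11}.
Now take the epsilon-closure:
From p5 via epsilon: add p4.
From p6 via epsilon: add p8.
From p9 via epsilon: add p12.
From p12 via epsilon: add p0.
From p0 via epsilon: add p14.
From p14 via epsilon: add p10, p13.
No new states can be added; the closed set is {p0, p4, p5, p6, p8, p9, p10, p11, p12, p13, p14}.

{p0, p4, p5, p6, p8, p9, p10, p11, p12, p13, p14}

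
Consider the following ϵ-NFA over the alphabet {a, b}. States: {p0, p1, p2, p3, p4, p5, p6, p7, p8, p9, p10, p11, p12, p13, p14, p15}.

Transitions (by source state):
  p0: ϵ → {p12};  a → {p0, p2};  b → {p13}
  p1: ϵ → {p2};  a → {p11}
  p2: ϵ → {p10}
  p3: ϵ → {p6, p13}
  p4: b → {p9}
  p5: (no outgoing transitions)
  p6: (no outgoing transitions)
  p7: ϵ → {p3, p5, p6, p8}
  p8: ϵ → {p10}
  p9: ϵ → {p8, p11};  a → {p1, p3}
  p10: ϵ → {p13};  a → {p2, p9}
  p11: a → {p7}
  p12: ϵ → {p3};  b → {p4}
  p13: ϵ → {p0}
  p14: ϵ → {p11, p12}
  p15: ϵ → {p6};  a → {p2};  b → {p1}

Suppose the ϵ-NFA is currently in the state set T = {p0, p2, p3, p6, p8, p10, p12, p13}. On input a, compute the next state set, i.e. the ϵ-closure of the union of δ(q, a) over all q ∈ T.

p0 on a → {p0, p2}.
p10 on a → {p2, p9}.
No a-transition from p2, p3, p6, p8, p12, p13.
Union after reading a: {p0, p2, p9}.
Now take the ϵ-closure:
From p0 via ϵ: add p12.
From p2 via ϵ: add p10.
From p9 via ϵ: add p8, p11.
From p10 via ϵ: add p13.
From p12 via ϵ: add p3.
From p3 via ϵ: add p6.
No new states can be added; the closed set is {p0, p2, p3, p6, p8, p9, p10, p11, p12, p13}.

{p0, p2, p3, p6, p8, p9, p10, p11, p12, p13}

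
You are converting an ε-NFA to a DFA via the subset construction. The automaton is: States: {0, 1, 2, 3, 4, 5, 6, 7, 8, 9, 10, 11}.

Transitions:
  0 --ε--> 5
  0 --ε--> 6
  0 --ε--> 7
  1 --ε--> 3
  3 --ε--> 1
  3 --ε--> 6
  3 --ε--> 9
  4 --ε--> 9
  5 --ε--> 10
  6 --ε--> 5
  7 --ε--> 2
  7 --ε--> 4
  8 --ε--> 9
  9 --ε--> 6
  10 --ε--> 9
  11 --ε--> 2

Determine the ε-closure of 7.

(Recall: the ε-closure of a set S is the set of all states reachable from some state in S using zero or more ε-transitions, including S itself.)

{2, 4, 5, 6, 7, 9, 10}

Start with {7}.
From 7 via ε: add 2, 4.
From 4 via ε: add 9.
From 9 via ε: add 6.
From 6 via ε: add 5.
From 5 via ε: add 10.
No new states can be added; the closed set is {2, 4, 5, 6, 7, 9, 10}.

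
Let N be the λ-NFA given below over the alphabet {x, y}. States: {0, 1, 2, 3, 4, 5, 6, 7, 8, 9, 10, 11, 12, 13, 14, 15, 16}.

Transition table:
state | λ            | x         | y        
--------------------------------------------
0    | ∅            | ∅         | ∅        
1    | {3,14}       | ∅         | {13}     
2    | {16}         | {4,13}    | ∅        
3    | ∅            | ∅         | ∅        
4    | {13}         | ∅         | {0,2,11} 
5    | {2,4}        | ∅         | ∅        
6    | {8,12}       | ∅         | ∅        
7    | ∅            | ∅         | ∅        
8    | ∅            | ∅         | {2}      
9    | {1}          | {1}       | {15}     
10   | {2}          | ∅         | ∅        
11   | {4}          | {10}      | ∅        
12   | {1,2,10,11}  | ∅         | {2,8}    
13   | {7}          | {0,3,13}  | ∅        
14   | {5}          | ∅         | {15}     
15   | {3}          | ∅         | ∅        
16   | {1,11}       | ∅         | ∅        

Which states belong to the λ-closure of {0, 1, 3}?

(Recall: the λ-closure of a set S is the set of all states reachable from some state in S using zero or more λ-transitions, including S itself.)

Start with {0, 1, 3}.
From 1 via λ: add 14.
From 14 via λ: add 5.
From 5 via λ: add 2, 4.
From 2 via λ: add 16.
From 4 via λ: add 13.
From 13 via λ: add 7.
From 16 via λ: add 11.
No new states can be added; the closed set is {0, 1, 2, 3, 4, 5, 7, 11, 13, 14, 16}.

{0, 1, 2, 3, 4, 5, 7, 11, 13, 14, 16}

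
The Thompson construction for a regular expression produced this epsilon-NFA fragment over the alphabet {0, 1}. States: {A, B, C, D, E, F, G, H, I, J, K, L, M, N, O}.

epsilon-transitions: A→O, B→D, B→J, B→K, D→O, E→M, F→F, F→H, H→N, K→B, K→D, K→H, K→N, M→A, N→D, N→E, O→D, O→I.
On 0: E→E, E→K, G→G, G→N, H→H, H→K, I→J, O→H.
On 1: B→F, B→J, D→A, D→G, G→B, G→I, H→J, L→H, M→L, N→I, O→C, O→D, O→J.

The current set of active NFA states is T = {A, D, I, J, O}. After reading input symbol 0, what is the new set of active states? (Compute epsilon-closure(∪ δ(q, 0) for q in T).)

{A, D, E, H, I, J, M, N, O}

I on 0 → {J}.
O on 0 → {H}.
No 0-transition from A, D, J.
Union after reading 0: {H, J}.
Now take the epsilon-closure:
From H via epsilon: add N.
From N via epsilon: add D, E.
From D via epsilon: add O.
From E via epsilon: add M.
From M via epsilon: add A.
From O via epsilon: add I.
No new states can be added; the closed set is {A, D, E, H, I, J, M, N, O}.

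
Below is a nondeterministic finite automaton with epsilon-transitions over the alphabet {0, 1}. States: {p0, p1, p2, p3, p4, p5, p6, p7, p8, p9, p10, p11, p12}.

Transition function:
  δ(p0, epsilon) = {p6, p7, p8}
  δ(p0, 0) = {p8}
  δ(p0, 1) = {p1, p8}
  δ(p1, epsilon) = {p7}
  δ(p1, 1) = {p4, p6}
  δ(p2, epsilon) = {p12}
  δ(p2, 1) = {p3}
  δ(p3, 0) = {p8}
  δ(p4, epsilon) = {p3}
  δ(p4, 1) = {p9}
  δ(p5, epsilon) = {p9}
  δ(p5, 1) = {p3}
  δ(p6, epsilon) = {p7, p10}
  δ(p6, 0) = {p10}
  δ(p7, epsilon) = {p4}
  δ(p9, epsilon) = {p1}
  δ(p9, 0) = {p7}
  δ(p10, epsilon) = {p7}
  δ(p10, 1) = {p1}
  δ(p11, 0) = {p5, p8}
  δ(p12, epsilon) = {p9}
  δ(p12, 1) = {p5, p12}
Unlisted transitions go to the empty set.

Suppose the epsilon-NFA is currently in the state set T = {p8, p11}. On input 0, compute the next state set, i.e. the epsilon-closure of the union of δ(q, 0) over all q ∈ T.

p11 on 0 → {p5, p8}.
No 0-transition from p8.
Union after reading 0: {p5, p8}.
Now take the epsilon-closure:
From p5 via epsilon: add p9.
From p9 via epsilon: add p1.
From p1 via epsilon: add p7.
From p7 via epsilon: add p4.
From p4 via epsilon: add p3.
No new states can be added; the closed set is {p1, p3, p4, p5, p7, p8, p9}.

{p1, p3, p4, p5, p7, p8, p9}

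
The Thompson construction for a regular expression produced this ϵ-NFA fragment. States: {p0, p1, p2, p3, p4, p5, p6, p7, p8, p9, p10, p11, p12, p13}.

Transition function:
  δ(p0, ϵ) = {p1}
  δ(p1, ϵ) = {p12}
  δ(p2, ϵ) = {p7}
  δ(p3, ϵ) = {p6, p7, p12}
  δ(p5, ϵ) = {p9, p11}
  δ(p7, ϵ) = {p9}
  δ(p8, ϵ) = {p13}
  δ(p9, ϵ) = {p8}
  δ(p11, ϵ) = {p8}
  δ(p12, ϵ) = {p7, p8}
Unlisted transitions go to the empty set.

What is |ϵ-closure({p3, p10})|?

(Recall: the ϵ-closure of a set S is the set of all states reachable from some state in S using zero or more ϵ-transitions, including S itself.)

Start with {p3, p10}.
From p3 via ϵ: add p6, p7, p12.
From p7 via ϵ: add p9.
From p12 via ϵ: add p8.
From p8 via ϵ: add p13.
ϵ-closure = {p3, p6, p7, p8, p9, p10, p12, p13}, which has 8 states.

8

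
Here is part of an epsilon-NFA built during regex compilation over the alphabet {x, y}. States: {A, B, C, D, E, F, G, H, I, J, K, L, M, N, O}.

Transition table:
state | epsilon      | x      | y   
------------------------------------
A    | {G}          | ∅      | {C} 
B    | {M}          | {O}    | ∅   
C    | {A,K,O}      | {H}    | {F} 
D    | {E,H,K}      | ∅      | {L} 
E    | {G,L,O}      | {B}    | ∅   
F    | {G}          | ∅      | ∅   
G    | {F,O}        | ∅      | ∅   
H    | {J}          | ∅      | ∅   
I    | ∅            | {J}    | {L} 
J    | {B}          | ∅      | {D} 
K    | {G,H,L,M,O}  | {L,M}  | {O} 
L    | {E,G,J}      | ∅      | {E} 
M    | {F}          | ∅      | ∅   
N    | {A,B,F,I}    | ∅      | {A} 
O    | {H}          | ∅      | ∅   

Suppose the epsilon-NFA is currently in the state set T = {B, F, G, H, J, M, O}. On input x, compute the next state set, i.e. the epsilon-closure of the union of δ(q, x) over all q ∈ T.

{B, F, G, H, J, M, O}

B on x → {O}.
No x-transition from F, G, H, J, M, O.
Union after reading x: {O}.
Now take the epsilon-closure:
From O via epsilon: add H.
From H via epsilon: add J.
From J via epsilon: add B.
From B via epsilon: add M.
From M via epsilon: add F.
From F via epsilon: add G.
No new states can be added; the closed set is {B, F, G, H, J, M, O}.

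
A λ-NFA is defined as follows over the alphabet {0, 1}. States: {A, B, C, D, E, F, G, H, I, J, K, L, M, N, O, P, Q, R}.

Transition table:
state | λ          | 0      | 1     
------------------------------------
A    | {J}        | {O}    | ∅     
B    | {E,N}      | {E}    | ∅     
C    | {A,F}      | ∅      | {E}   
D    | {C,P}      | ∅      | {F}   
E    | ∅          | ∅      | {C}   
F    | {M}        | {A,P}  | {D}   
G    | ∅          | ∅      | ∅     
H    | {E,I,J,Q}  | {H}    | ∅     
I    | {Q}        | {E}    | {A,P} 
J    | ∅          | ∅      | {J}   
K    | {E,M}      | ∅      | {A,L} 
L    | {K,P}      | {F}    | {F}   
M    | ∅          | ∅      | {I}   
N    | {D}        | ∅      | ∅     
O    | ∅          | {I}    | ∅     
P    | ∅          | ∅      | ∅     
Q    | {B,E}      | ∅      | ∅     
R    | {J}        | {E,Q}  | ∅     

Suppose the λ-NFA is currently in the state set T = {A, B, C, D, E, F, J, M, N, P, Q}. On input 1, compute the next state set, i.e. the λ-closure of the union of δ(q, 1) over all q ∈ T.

C on 1 → {E}.
D on 1 → {F}.
E on 1 → {C}.
F on 1 → {D}.
J on 1 → {J}.
M on 1 → {I}.
No 1-transition from A, B, N, P, Q.
Union after reading 1: {C, D, E, F, I, J}.
Now take the λ-closure:
From C via λ: add A.
From D via λ: add P.
From F via λ: add M.
From I via λ: add Q.
From Q via λ: add B.
From B via λ: add N.
No new states can be added; the closed set is {A, B, C, D, E, F, I, J, M, N, P, Q}.

{A, B, C, D, E, F, I, J, M, N, P, Q}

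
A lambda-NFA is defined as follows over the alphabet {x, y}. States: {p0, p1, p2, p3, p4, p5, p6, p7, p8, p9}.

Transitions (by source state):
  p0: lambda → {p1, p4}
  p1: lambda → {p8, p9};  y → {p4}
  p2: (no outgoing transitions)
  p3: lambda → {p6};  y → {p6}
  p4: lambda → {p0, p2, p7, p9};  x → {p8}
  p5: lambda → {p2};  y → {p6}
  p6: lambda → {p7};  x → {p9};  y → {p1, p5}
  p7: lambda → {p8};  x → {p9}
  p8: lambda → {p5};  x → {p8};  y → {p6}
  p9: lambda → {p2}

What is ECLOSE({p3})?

{p2, p3, p5, p6, p7, p8}

Start with {p3}.
From p3 via lambda: add p6.
From p6 via lambda: add p7.
From p7 via lambda: add p8.
From p8 via lambda: add p5.
From p5 via lambda: add p2.
No new states can be added; the closed set is {p2, p3, p5, p6, p7, p8}.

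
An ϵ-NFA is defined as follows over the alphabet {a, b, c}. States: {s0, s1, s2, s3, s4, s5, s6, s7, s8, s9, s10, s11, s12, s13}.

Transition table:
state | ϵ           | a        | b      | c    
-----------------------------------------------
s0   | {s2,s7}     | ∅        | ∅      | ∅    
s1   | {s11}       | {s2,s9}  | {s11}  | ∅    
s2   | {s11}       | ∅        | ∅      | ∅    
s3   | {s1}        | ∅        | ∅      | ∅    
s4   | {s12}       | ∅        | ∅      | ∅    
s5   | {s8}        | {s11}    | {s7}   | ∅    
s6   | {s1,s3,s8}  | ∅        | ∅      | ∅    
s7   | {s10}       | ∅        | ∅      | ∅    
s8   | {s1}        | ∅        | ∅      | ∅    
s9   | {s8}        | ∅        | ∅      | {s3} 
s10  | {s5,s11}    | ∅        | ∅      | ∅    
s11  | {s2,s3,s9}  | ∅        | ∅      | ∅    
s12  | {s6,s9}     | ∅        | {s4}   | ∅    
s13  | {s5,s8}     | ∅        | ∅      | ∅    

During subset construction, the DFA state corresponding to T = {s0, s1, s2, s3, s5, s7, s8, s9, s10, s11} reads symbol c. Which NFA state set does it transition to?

{s1, s2, s3, s8, s9, s11}

s9 on c → {s3}.
No c-transition from s0, s1, s2, s3, s5, s7, s8, s10, s11.
Union after reading c: {s3}.
Now take the ϵ-closure:
From s3 via ϵ: add s1.
From s1 via ϵ: add s11.
From s11 via ϵ: add s2, s9.
From s9 via ϵ: add s8.
No new states can be added; the closed set is {s1, s2, s3, s8, s9, s11}.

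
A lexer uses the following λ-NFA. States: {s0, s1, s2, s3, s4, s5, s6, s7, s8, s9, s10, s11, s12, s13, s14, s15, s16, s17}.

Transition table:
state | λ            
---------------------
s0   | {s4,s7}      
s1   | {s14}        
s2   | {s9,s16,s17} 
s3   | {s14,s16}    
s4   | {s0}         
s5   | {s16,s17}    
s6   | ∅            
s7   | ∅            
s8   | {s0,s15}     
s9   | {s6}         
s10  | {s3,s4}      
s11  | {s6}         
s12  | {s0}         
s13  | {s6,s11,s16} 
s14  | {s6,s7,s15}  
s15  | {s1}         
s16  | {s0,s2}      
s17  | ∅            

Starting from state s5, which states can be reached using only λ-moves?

Start with {s5}.
From s5 via λ: add s16, s17.
From s16 via λ: add s0, s2.
From s0 via λ: add s4, s7.
From s2 via λ: add s9.
From s9 via λ: add s6.
No new states can be added; the closed set is {s0, s2, s4, s5, s6, s7, s9, s16, s17}.

{s0, s2, s4, s5, s6, s7, s9, s16, s17}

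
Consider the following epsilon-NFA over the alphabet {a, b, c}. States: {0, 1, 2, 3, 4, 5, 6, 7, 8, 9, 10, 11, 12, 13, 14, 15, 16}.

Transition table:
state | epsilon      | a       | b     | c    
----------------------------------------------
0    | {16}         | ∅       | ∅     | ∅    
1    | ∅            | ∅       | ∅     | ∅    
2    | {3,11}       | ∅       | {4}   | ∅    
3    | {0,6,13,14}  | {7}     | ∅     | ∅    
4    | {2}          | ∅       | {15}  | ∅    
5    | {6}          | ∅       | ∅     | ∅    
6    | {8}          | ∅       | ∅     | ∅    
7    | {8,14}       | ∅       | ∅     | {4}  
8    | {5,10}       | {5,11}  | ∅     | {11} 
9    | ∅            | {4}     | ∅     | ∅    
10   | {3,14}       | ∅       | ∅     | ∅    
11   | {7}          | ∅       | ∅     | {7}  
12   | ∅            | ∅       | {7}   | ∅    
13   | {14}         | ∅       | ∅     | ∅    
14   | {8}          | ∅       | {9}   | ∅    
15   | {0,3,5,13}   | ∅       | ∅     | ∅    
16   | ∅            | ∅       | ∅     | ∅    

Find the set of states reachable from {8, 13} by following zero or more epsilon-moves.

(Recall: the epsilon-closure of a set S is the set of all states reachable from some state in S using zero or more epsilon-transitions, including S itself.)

Start with {8, 13}.
From 8 via epsilon: add 5, 10.
From 13 via epsilon: add 14.
From 5 via epsilon: add 6.
From 10 via epsilon: add 3.
From 3 via epsilon: add 0.
From 0 via epsilon: add 16.
No new states can be added; the closed set is {0, 3, 5, 6, 8, 10, 13, 14, 16}.

{0, 3, 5, 6, 8, 10, 13, 14, 16}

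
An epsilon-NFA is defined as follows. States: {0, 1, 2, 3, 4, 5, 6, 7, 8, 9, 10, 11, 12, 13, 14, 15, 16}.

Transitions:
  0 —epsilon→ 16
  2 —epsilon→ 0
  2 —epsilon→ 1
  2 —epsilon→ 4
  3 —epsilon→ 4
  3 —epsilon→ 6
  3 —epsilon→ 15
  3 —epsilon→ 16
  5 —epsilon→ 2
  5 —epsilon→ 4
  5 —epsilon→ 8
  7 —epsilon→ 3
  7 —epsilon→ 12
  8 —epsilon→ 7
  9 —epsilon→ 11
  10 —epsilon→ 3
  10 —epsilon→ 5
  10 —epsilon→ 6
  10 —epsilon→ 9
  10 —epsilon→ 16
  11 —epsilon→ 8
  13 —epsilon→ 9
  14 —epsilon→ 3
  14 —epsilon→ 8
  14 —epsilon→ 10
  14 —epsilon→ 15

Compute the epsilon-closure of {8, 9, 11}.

{3, 4, 6, 7, 8, 9, 11, 12, 15, 16}

Start with {8, 9, 11}.
From 8 via epsilon: add 7.
From 7 via epsilon: add 3, 12.
From 3 via epsilon: add 4, 6, 15, 16.
No new states can be added; the closed set is {3, 4, 6, 7, 8, 9, 11, 12, 15, 16}.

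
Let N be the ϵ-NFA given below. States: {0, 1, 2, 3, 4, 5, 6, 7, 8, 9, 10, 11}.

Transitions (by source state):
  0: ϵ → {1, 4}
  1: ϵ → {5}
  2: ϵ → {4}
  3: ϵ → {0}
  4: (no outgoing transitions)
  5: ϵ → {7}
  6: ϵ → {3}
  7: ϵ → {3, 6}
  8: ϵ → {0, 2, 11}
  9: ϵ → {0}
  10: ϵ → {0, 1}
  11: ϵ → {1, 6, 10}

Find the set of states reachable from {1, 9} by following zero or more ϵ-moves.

Start with {1, 9}.
From 1 via ϵ: add 5.
From 9 via ϵ: add 0.
From 0 via ϵ: add 4.
From 5 via ϵ: add 7.
From 7 via ϵ: add 3, 6.
No new states can be added; the closed set is {0, 1, 3, 4, 5, 6, 7, 9}.

{0, 1, 3, 4, 5, 6, 7, 9}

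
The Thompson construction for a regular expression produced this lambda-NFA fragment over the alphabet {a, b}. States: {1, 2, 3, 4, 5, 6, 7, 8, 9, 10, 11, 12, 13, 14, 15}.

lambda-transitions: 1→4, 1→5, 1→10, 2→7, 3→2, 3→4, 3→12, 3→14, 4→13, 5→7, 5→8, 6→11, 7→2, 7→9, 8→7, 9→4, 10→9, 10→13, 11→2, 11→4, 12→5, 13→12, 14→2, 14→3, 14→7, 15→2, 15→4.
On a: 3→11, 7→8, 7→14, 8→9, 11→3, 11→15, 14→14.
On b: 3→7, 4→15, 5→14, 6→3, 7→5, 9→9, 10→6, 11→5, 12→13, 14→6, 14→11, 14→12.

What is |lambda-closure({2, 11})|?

Start with {2, 11}.
From 2 via lambda: add 7.
From 11 via lambda: add 4.
From 4 via lambda: add 13.
From 7 via lambda: add 9.
From 13 via lambda: add 12.
From 12 via lambda: add 5.
From 5 via lambda: add 8.
lambda-closure = {2, 4, 5, 7, 8, 9, 11, 12, 13}, which has 9 states.

9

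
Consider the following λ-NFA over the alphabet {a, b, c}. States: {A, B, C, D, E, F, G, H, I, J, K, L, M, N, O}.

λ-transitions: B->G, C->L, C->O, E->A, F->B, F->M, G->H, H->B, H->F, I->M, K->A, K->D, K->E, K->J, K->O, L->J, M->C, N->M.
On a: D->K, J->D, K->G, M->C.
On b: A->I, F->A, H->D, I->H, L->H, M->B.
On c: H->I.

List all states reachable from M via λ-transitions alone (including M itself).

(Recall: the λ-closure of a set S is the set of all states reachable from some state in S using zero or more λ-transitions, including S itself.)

Start with {M}.
From M via λ: add C.
From C via λ: add L, O.
From L via λ: add J.
No new states can be added; the closed set is {C, J, L, M, O}.

{C, J, L, M, O}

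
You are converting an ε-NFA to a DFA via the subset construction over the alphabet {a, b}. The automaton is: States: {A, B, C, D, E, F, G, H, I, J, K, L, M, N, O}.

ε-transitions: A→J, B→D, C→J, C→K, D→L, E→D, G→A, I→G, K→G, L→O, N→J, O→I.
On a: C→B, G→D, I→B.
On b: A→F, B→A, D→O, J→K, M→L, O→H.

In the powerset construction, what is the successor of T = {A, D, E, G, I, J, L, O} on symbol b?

A on b → {F}.
D on b → {O}.
J on b → {K}.
O on b → {H}.
No b-transition from E, G, I, L.
Union after reading b: {F, H, K, O}.
Now take the ε-closure:
From K via ε: add G.
From O via ε: add I.
From G via ε: add A.
From A via ε: add J.
No new states can be added; the closed set is {A, F, G, H, I, J, K, O}.

{A, F, G, H, I, J, K, O}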